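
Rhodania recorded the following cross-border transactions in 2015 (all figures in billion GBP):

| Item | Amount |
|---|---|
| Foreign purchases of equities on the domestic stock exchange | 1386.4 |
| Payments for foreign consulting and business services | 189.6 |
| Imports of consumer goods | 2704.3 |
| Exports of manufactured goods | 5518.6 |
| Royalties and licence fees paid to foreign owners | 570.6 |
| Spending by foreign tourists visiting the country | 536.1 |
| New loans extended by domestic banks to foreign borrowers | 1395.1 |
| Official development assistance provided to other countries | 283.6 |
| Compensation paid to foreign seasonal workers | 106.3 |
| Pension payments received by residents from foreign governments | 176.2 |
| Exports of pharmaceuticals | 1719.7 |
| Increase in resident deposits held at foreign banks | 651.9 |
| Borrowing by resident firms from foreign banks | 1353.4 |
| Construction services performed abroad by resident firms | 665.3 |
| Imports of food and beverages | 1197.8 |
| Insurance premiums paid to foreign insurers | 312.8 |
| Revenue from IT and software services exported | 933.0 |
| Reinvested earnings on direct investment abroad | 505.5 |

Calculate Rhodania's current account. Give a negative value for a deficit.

4689.4

Goods: 5518.6 + 1719.7 - 1197.8 - 2704.3 = 3336.2
Services: 665.3 + 536.1 - 189.6 + 933.0 - 312.8 - 570.6 = 1061.4
Primary income: 505.5 - 106.3 = 399.2
Secondary income: 176.2 - 283.6 = -107.4
Current account = 3336.2 + 1061.4 + 399.2 + (-107.4) = 4689.4
(Excluded from the current account — financial account: foreign purchases of equities on the domestic stock exchange 1386.4, new loans extended by domestic banks to foreign borrowers 1395.1, increase in resident deposits held at foreign banks 651.9, borrowing by resident firms from foreign banks 1353.4.)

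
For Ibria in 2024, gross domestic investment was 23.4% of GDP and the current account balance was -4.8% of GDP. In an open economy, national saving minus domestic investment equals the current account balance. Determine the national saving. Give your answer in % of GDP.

S - I = CA (net lending to the rest of the world).
S = I + CA = 23.4 + (-4.8) = 18.6

18.6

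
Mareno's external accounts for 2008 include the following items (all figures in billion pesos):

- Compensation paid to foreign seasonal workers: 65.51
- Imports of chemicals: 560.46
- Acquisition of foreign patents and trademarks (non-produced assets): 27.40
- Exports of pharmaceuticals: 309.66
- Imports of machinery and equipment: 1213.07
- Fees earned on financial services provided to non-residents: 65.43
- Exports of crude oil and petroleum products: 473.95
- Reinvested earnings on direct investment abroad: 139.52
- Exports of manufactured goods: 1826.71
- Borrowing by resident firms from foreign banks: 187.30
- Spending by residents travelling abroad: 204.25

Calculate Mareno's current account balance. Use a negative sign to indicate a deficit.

Goods: -560.46 + 309.66 + 1826.71 - 1213.07 + 473.95 = 836.79
Services: -204.25 + 65.43 = -138.82
Primary income: 139.52 - 65.51 = 74.01
Current account = 836.79 + (-138.82) + 74.01 = 771.98
(Excluded from the current account — capital account: acquisition of foreign patents and trademarks (non-produced assets) 27.40; financial account: borrowing by resident firms from foreign banks 187.30.)

771.98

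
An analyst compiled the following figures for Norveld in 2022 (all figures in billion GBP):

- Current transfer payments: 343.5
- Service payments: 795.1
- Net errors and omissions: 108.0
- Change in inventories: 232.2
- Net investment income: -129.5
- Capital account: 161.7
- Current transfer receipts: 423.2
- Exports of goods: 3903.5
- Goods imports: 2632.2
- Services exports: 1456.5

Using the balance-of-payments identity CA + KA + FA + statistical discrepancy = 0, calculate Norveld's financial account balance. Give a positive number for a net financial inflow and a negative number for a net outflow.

Goods balance = 3903.5 - 2632.2 = 1271.3
Services balance = 1456.5 - 795.1 = 661.4
Trade balance (goods + services) = 1271.3 + 661.4 = 1932.7
Net primary income = -129.5
Net secondary income = 423.2 - 343.5 = 79.7
Current account = 1932.7 + (-129.5) + 79.7 = 1882.9
Financial account = -(1882.9 + 161.7 + 108.0) = -2152.6

-2152.6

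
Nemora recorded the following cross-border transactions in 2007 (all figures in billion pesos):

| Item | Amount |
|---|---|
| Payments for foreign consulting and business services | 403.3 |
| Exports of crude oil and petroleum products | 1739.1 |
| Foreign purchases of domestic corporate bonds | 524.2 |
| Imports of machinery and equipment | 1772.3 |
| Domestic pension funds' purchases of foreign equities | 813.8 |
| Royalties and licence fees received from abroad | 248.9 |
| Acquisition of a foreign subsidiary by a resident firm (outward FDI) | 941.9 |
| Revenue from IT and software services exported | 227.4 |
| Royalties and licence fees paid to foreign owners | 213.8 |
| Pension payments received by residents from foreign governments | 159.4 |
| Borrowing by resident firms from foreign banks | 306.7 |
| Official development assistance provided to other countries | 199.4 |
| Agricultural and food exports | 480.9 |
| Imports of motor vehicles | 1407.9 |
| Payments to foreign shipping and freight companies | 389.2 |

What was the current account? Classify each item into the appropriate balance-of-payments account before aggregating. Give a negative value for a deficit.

-1530.2

Goods: 1739.1 - 1772.3 + 480.9 - 1407.9 = -960.2
Services: -403.3 - 213.8 - 389.2 + 227.4 + 248.9 = -530.0
Secondary income: 159.4 - 199.4 = -40.0
Current account = (-960.2) + (-530.0) + (-40.0) = -1530.2
(Excluded from the current account — financial account: foreign purchases of domestic corporate bonds 524.2, domestic pension funds' purchases of foreign equities 813.8, acquisition of a foreign subsidiary by a resident firm (outward FDI) 941.9, borrowing by resident firms from foreign banks 306.7.)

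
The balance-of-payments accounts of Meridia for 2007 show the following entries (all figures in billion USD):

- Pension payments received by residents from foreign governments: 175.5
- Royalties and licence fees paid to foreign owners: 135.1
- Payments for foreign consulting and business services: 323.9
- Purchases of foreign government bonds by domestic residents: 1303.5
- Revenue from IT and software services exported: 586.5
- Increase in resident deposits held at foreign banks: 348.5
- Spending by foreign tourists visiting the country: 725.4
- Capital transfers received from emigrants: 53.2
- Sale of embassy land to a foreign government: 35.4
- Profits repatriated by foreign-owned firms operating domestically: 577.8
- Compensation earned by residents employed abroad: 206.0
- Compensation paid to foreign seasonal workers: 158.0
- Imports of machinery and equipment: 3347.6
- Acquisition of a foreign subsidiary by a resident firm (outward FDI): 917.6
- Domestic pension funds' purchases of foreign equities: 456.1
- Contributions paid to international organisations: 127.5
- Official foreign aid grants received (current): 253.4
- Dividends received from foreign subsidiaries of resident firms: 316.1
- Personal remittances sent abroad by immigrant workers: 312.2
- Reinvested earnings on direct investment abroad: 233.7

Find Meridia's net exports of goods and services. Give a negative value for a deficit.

Goods: -3347.6
Services: 586.5 - 135.1 + 725.4 - 323.9 = 852.9
Trade balance = -3347.6 + 852.9 = -2494.7
(Excluded from the trade balance — secondary income: pension payments received by residents from foreign governments 175.5, contributions paid to international organisations 127.5, official foreign aid grants received (current) 253.4, personal remittances sent abroad by immigrant workers 312.2; financial account: purchases of foreign government bonds by domestic residents 1303.5, increase in resident deposits held at foreign banks 348.5, acquisition of a foreign subsidiary by a resident firm (outward FDI) 917.6, domestic pension funds' purchases of foreign equities 456.1; capital account: capital transfers received from emigrants 53.2, sale of embassy land to a foreign government 35.4; primary income: profits repatriated by foreign-owned firms operating domestically 577.8, compensation earned by residents employed abroad 206.0, compensation paid to foreign seasonal workers 158.0, dividends received from foreign subsidiaries of resident firms 316.1, reinvested earnings on direct investment abroad 233.7.)

-2494.7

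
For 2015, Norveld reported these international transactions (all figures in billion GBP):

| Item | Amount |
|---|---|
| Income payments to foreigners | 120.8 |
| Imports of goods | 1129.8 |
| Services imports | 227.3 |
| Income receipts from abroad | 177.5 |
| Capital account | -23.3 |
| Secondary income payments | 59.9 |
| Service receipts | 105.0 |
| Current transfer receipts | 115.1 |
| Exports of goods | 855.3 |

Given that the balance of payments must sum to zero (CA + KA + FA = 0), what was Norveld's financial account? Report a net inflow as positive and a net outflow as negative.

Goods balance = 855.3 - 1129.8 = -274.5
Services balance = 105.0 - 227.3 = -122.3
Trade balance (goods + services) = -274.5 + (-122.3) = -396.8
Net primary income = 177.5 - 120.8 = 56.7
Net secondary income = 115.1 - 59.9 = 55.2
Current account = -396.8 + 56.7 + 55.2 = -284.9
Financial account = -(-284.9 + (-23.3)) = 308.2

308.2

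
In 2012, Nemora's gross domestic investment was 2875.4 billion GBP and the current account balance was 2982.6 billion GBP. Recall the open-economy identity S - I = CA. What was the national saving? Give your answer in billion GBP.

S - I = CA (net lending to the rest of the world).
S = I + CA = 2875.4 + 2982.6 = 5858.0

5858.0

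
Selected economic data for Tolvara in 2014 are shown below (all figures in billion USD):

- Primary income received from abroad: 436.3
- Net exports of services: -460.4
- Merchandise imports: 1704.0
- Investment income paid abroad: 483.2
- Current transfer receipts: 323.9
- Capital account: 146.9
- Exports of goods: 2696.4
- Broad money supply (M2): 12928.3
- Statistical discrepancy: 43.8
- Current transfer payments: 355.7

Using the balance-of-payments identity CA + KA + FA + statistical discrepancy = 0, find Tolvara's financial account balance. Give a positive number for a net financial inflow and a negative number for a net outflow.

Goods balance = 2696.4 - 1704.0 = 992.4
Services balance = -460.4
Trade balance (goods + services) = 992.4 + (-460.4) = 532.0
Net primary income = 436.3 - 483.2 = -46.9
Net secondary income = 323.9 - 355.7 = -31.8
Current account = 532.0 + (-46.9) + (-31.8) = 453.3
Financial account = -(453.3 + 146.9 + 43.8) = -644.0

-644.0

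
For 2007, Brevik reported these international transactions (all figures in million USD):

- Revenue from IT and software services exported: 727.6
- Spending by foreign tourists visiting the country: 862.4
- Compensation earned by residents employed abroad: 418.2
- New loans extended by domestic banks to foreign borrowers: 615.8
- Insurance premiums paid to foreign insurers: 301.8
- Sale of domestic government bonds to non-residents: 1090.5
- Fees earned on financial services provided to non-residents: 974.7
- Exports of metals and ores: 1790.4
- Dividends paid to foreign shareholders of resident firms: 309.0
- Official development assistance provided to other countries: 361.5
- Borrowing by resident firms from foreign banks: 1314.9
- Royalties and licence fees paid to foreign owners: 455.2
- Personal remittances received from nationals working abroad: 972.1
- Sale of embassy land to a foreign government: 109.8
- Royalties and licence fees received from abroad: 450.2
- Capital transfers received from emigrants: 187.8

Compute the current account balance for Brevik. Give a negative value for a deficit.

Goods: 1790.4
Services: 862.4 + 450.2 + 727.6 - 301.8 - 455.2 + 974.7 = 2257.9
Primary income: -309.0 + 418.2 = 109.2
Secondary income: 972.1 - 361.5 = 610.6
Current account = 1790.4 + 2257.9 + 109.2 + 610.6 = 4768.1
(Excluded from the current account — financial account: new loans extended by domestic banks to foreign borrowers 615.8, sale of domestic government bonds to non-residents 1090.5, borrowing by resident firms from foreign banks 1314.9; capital account: sale of embassy land to a foreign government 109.8, capital transfers received from emigrants 187.8.)

4768.1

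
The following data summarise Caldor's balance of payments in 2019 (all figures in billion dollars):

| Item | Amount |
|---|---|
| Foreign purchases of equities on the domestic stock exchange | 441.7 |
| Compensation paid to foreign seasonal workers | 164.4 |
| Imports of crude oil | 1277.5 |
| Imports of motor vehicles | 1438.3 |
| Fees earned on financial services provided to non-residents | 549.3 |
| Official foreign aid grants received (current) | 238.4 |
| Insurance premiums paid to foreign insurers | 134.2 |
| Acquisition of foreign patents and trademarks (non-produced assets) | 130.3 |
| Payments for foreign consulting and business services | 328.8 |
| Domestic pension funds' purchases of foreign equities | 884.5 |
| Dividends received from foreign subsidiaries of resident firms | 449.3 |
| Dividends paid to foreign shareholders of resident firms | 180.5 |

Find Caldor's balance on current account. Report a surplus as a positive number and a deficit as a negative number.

-2286.7

Goods: -1277.5 - 1438.3 = -2715.8
Services: -328.8 + 549.3 - 134.2 = 86.3
Primary income: -180.5 + 449.3 - 164.4 = 104.4
Secondary income: 238.4
Current account = (-2715.8) + 86.3 + 104.4 + 238.4 = -2286.7
(Excluded from the current account — financial account: foreign purchases of equities on the domestic stock exchange 441.7, domestic pension funds' purchases of foreign equities 884.5; capital account: acquisition of foreign patents and trademarks (non-produced assets) 130.3.)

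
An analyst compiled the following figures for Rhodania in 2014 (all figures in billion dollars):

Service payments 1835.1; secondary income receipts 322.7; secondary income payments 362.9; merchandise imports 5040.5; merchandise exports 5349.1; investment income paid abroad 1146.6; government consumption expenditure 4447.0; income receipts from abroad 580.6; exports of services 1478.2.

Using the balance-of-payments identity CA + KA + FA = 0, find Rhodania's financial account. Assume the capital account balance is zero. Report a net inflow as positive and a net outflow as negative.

654.5

Goods balance = 5349.1 - 5040.5 = 308.6
Services balance = 1478.2 - 1835.1 = -356.9
Trade balance (goods + services) = 308.6 + (-356.9) = -48.3
Net primary income = 580.6 - 1146.6 = -566.0
Net secondary income = 322.7 - 362.9 = -40.2
Current account = -48.3 + (-566.0) + (-40.2) = -654.5
Financial account = -(-654.5) = 654.5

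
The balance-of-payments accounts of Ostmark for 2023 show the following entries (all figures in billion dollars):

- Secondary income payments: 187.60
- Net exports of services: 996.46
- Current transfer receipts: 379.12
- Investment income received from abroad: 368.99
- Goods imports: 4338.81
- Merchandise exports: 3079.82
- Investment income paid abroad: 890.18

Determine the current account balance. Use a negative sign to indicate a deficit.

Goods balance = 3079.82 - 4338.81 = -1258.99
Services balance = 996.46
Trade balance (goods + services) = -1258.99 + 996.46 = -262.53
Net primary income = 368.99 - 890.18 = -521.19
Net secondary income = 379.12 - 187.60 = 191.52
Current account = -262.53 + (-521.19) + 191.52 = -592.20

-592.20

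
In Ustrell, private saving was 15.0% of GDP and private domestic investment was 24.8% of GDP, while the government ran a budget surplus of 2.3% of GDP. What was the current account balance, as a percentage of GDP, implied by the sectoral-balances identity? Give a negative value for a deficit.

-7.5

By the sectoral-balances identity, CA = (S_private - I) + (T - G).
Private balance = 15.0 - 24.8 = -9.8
Government balance (T - G) = 2.3
CA = -9.8 + 2.3 = -7.5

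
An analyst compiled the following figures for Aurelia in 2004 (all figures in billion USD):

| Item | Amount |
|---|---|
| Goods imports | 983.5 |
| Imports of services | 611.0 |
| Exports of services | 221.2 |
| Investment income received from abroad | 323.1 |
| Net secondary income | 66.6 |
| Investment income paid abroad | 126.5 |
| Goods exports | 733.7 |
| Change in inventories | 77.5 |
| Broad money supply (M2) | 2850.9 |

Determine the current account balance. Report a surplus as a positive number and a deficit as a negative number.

-376.4

Goods balance = 733.7 - 983.5 = -249.8
Services balance = 221.2 - 611.0 = -389.8
Trade balance (goods + services) = -249.8 + (-389.8) = -639.6
Net primary income = 323.1 - 126.5 = 196.6
Net secondary income = 66.6
Current account = -639.6 + 196.6 + 66.6 = -376.4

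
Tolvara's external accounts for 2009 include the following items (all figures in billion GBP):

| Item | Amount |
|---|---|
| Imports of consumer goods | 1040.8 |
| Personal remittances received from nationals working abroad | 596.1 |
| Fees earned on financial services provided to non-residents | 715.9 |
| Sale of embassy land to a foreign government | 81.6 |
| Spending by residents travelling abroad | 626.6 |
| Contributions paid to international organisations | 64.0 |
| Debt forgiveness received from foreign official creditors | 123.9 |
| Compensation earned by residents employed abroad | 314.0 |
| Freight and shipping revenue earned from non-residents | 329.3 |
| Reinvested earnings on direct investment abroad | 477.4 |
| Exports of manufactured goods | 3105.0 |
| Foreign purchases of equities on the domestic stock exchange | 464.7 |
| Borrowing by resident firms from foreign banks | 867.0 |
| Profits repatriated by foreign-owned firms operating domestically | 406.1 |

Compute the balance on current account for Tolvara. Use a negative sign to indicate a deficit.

Goods: -1040.8 + 3105.0 = 2064.2
Services: -626.6 + 715.9 + 329.3 = 418.6
Primary income: 477.4 - 406.1 + 314.0 = 385.3
Secondary income: 596.1 - 64.0 = 532.1
Current account = 2064.2 + 418.6 + 385.3 + 532.1 = 3400.2
(Excluded from the current account — capital account: sale of embassy land to a foreign government 81.6, debt forgiveness received from foreign official creditors 123.9; financial account: foreign purchases of equities on the domestic stock exchange 464.7, borrowing by resident firms from foreign banks 867.0.)

3400.2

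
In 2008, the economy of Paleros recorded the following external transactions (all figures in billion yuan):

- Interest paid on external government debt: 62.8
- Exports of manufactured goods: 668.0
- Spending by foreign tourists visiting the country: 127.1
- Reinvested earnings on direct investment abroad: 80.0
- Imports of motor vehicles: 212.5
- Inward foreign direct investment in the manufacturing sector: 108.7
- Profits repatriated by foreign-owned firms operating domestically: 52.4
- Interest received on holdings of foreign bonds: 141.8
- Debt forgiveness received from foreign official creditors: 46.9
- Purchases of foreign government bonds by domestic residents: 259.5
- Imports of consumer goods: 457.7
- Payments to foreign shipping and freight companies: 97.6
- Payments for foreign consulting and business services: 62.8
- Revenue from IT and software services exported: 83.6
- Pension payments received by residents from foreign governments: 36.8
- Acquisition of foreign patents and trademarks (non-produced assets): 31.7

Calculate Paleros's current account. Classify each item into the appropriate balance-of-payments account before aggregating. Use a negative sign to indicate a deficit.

Goods: -212.5 - 457.7 + 668.0 = -2.2
Services: 127.1 + 83.6 - 97.6 - 62.8 = 50.3
Primary income: 80.0 - 62.8 + 141.8 - 52.4 = 106.6
Secondary income: 36.8
Current account = (-2.2) + 50.3 + 106.6 + 36.8 = 191.5
(Excluded from the current account — financial account: inward foreign direct investment in the manufacturing sector 108.7, purchases of foreign government bonds by domestic residents 259.5; capital account: debt forgiveness received from foreign official creditors 46.9, acquisition of foreign patents and trademarks (non-produced assets) 31.7.)

191.5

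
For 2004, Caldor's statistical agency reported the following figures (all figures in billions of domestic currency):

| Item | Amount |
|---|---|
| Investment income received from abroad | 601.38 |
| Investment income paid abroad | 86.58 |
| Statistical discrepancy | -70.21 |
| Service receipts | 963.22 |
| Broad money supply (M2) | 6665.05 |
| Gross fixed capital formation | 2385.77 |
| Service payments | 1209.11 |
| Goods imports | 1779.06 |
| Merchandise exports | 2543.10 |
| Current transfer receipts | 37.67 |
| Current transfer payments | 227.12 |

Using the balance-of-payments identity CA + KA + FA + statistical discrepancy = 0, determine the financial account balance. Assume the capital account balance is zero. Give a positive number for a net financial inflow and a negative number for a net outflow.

-773.29

Goods balance = 2543.10 - 1779.06 = 764.04
Services balance = 963.22 - 1209.11 = -245.89
Trade balance (goods + services) = 764.04 + (-245.89) = 518.15
Net primary income = 601.38 - 86.58 = 514.80
Net secondary income = 37.67 - 227.12 = -189.45
Current account = 518.15 + 514.80 + (-189.45) = 843.50
Financial account = -(843.50 + (-70.21)) = -773.29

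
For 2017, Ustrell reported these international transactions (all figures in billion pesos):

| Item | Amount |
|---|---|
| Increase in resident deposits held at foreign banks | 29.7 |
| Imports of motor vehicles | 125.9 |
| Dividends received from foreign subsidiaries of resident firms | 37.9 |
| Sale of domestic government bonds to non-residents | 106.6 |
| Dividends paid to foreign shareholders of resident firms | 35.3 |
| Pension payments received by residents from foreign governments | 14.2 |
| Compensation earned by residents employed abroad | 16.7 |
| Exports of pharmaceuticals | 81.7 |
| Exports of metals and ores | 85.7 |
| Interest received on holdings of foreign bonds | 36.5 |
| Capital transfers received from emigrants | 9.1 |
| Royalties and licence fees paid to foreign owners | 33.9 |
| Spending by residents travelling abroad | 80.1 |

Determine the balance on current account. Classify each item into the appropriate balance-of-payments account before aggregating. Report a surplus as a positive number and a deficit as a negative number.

-2.5

Goods: -125.9 + 81.7 + 85.7 = 41.5
Services: -80.1 - 33.9 = -114.0
Primary income: -35.3 + 37.9 + 16.7 + 36.5 = 55.8
Secondary income: 14.2
Current account = 41.5 + (-114.0) + 55.8 + 14.2 = -2.5
(Excluded from the current account — financial account: increase in resident deposits held at foreign banks 29.7, sale of domestic government bonds to non-residents 106.6; capital account: capital transfers received from emigrants 9.1.)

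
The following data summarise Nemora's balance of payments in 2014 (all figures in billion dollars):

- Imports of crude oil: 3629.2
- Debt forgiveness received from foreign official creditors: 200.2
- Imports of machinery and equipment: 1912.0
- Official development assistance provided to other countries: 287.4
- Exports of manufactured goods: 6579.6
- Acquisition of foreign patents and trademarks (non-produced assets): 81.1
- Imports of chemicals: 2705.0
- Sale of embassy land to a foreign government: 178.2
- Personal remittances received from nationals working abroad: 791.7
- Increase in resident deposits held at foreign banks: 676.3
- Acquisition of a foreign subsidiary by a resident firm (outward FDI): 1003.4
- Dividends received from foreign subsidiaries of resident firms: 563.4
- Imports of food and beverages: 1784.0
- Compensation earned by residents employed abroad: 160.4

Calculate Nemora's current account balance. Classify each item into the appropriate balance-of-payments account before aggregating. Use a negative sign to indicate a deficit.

Goods: 6579.6 - 2705.0 - 1912.0 - 1784.0 - 3629.2 = -3450.6
Primary income: 563.4 + 160.4 = 723.8
Secondary income: -287.4 + 791.7 = 504.3
Current account = (-3450.6) + 723.8 + 504.3 = -2222.5
(Excluded from the current account — capital account: debt forgiveness received from foreign official creditors 200.2, acquisition of foreign patents and trademarks (non-produced assets) 81.1, sale of embassy land to a foreign government 178.2; financial account: increase in resident deposits held at foreign banks 676.3, acquisition of a foreign subsidiary by a resident firm (outward FDI) 1003.4.)

-2222.5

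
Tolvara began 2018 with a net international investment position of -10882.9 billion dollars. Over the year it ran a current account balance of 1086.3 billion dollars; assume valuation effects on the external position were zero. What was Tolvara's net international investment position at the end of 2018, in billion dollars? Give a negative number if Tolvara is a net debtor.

-9796.6

With no valuation effects, change in NIIP = current account = 1086.3
End-of-year NIIP = -10882.9 + 1086.3 = -9796.6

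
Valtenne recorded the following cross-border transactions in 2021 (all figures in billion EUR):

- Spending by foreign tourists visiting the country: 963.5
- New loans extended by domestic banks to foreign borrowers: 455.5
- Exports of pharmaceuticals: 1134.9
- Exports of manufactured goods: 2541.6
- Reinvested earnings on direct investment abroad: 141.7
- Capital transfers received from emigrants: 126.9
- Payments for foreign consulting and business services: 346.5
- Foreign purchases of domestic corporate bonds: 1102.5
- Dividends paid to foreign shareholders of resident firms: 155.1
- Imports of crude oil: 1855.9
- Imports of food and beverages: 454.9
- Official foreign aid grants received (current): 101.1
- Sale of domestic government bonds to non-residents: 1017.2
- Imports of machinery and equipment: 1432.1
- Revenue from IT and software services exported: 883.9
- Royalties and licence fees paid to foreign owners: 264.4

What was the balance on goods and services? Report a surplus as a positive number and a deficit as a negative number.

1170.1

Goods: 2541.6 + 1134.9 - 454.9 - 1855.9 - 1432.1 = -66.4
Services: 963.5 - 346.5 - 264.4 + 883.9 = 1236.5
Trade balance = -66.4 + 1236.5 = 1170.1
(Excluded from the trade balance — financial account: new loans extended by domestic banks to foreign borrowers 455.5, foreign purchases of domestic corporate bonds 1102.5, sale of domestic government bonds to non-residents 1017.2; primary income: reinvested earnings on direct investment abroad 141.7, dividends paid to foreign shareholders of resident firms 155.1; capital account: capital transfers received from emigrants 126.9; secondary income: official foreign aid grants received (current) 101.1.)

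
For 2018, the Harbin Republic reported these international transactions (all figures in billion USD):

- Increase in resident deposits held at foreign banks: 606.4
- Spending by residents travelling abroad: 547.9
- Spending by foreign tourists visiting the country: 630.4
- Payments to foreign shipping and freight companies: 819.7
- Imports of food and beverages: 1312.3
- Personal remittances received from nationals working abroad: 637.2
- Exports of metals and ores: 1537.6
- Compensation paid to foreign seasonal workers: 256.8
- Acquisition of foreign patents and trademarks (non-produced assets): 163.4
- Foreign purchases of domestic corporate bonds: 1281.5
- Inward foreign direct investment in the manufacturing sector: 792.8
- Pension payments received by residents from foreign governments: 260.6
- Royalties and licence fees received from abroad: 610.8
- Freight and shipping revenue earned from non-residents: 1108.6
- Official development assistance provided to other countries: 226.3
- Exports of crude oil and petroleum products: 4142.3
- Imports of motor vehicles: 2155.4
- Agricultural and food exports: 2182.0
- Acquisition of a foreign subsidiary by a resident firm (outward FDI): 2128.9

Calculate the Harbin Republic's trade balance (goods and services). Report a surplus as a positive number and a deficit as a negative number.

5376.4

Goods: -2155.4 - 1312.3 + 2182.0 + 4142.3 + 1537.6 = 4394.2
Services: 630.4 + 1108.6 + 610.8 - 819.7 - 547.9 = 982.2
Trade balance = 4394.2 + 982.2 = 5376.4
(Excluded from the trade balance — financial account: increase in resident deposits held at foreign banks 606.4, foreign purchases of domestic corporate bonds 1281.5, inward foreign direct investment in the manufacturing sector 792.8, acquisition of a foreign subsidiary by a resident firm (outward FDI) 2128.9; secondary income: personal remittances received from nationals working abroad 637.2, pension payments received by residents from foreign governments 260.6, official development assistance provided to other countries 226.3; primary income: compensation paid to foreign seasonal workers 256.8; capital account: acquisition of foreign patents and trademarks (non-produced assets) 163.4.)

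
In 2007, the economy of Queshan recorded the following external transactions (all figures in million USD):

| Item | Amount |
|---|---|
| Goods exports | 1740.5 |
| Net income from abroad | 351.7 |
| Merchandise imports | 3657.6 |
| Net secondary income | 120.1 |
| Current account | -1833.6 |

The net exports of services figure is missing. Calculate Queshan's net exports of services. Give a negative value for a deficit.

Current account = goods balance + services balance + net primary income + net secondary income
Sum of the known components = -1445.3
Net exports of services = CA - (known components) = -1833.6 - (-1445.3) = -388.3

-388.3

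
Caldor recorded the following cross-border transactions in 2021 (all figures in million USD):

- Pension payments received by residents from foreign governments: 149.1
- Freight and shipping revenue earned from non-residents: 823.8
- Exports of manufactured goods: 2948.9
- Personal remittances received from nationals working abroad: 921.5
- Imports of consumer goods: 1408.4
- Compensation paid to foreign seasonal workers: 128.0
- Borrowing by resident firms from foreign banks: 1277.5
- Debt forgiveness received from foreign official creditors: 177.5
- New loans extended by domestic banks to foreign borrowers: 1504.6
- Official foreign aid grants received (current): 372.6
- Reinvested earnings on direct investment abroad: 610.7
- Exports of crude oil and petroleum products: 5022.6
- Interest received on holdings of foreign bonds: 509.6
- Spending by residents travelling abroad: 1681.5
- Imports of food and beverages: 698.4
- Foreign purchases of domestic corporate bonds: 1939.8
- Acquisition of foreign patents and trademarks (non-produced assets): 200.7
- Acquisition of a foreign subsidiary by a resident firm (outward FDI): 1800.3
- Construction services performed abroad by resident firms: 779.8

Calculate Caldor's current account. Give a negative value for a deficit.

Goods: 5022.6 + 2948.9 - 698.4 - 1408.4 = 5864.7
Services: 823.8 - 1681.5 + 779.8 = -77.9
Primary income: 610.7 + 509.6 - 128.0 = 992.3
Secondary income: 921.5 + 372.6 + 149.1 = 1443.2
Current account = 5864.7 + (-77.9) + 992.3 + 1443.2 = 8222.3
(Excluded from the current account — financial account: borrowing by resident firms from foreign banks 1277.5, new loans extended by domestic banks to foreign borrowers 1504.6, foreign purchases of domestic corporate bonds 1939.8, acquisition of a foreign subsidiary by a resident firm (outward FDI) 1800.3; capital account: debt forgiveness received from foreign official creditors 177.5, acquisition of foreign patents and trademarks (non-produced assets) 200.7.)

8222.3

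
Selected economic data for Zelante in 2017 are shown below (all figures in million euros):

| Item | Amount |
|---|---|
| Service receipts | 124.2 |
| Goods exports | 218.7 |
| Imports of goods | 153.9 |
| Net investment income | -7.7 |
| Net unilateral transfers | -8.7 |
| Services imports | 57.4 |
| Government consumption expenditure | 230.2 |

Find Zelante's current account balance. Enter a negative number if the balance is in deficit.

115.2

Goods balance = 218.7 - 153.9 = 64.8
Services balance = 124.2 - 57.4 = 66.8
Trade balance (goods + services) = 64.8 + 66.8 = 131.6
Net primary income = -7.7
Net secondary income = -8.7
Current account = 131.6 + (-7.7) + (-8.7) = 115.2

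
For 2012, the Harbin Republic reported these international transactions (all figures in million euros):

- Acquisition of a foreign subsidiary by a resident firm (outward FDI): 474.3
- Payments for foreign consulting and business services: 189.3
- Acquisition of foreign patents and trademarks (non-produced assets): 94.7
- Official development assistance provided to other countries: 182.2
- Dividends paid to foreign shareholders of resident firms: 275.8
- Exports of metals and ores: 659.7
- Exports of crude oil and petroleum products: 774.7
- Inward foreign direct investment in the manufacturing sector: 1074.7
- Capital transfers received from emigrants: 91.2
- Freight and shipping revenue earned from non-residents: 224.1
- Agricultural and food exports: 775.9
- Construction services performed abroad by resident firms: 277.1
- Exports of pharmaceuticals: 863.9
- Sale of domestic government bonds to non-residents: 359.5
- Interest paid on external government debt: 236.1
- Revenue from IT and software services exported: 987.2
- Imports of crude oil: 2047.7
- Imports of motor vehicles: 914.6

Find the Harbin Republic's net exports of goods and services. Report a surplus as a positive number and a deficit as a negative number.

Goods: -2047.7 + 775.9 + 774.7 - 914.6 + 863.9 + 659.7 = 111.9
Services: 987.2 + 224.1 - 189.3 + 277.1 = 1299.1
Trade balance = 111.9 + 1299.1 = 1411.0
(Excluded from the trade balance — financial account: acquisition of a foreign subsidiary by a resident firm (outward FDI) 474.3, inward foreign direct investment in the manufacturing sector 1074.7, sale of domestic government bonds to non-residents 359.5; capital account: acquisition of foreign patents and trademarks (non-produced assets) 94.7, capital transfers received from emigrants 91.2; secondary income: official development assistance provided to other countries 182.2; primary income: dividends paid to foreign shareholders of resident firms 275.8, interest paid on external government debt 236.1.)

1411.0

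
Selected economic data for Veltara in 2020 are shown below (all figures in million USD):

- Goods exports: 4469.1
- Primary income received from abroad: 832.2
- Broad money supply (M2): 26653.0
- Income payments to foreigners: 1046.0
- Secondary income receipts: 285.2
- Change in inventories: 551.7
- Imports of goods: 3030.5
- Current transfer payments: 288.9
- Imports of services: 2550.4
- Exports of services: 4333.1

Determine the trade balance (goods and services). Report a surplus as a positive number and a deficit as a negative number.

Goods balance = 4469.1 - 3030.5 = 1438.6
Services balance = 4333.1 - 2550.4 = 1782.7
Trade balance (goods + services) = 1438.6 + 1782.7 = 3221.3

3221.3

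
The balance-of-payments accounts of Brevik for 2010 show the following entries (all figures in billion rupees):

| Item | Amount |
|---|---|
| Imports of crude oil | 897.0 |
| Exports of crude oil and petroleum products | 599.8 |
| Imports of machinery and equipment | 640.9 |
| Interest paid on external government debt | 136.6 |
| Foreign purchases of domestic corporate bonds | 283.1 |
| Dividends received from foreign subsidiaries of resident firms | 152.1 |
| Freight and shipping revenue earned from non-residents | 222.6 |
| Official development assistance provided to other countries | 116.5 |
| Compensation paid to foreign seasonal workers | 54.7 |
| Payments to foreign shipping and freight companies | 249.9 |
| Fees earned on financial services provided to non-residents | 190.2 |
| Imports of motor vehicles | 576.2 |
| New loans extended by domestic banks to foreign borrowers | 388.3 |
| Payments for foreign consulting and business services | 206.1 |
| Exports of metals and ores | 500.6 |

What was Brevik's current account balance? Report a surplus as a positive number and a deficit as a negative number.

Goods: -897.0 + 500.6 + 599.8 - 576.2 - 640.9 = -1013.7
Services: -206.1 - 249.9 + 190.2 + 222.6 = -43.2
Primary income: 152.1 - 136.6 - 54.7 = -39.2
Secondary income: -116.5
Current account = (-1013.7) + (-43.2) + (-39.2) + (-116.5) = -1212.6
(Excluded from the current account — financial account: foreign purchases of domestic corporate bonds 283.1, new loans extended by domestic banks to foreign borrowers 388.3.)

-1212.6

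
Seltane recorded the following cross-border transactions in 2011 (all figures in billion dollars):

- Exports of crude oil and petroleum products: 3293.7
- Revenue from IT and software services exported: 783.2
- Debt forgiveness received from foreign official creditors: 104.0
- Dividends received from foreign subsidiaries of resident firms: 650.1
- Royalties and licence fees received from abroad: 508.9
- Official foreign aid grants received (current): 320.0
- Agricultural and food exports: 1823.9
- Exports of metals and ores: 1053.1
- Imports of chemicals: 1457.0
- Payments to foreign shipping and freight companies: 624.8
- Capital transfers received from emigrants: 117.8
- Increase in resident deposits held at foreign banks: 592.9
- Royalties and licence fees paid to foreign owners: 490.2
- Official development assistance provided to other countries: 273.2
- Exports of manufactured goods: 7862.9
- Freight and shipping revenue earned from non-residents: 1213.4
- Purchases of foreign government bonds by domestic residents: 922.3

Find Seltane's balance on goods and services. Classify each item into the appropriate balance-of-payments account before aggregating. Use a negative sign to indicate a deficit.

Goods: -1457.0 + 1823.9 + 3293.7 + 7862.9 + 1053.1 = 12576.6
Services: 1213.4 + 508.9 + 783.2 - 624.8 - 490.2 = 1390.5
Trade balance = 12576.6 + 1390.5 = 13967.1
(Excluded from the trade balance — capital account: debt forgiveness received from foreign official creditors 104.0, capital transfers received from emigrants 117.8; primary income: dividends received from foreign subsidiaries of resident firms 650.1; secondary income: official foreign aid grants received (current) 320.0, official development assistance provided to other countries 273.2; financial account: increase in resident deposits held at foreign banks 592.9, purchases of foreign government bonds by domestic residents 922.3.)

13967.1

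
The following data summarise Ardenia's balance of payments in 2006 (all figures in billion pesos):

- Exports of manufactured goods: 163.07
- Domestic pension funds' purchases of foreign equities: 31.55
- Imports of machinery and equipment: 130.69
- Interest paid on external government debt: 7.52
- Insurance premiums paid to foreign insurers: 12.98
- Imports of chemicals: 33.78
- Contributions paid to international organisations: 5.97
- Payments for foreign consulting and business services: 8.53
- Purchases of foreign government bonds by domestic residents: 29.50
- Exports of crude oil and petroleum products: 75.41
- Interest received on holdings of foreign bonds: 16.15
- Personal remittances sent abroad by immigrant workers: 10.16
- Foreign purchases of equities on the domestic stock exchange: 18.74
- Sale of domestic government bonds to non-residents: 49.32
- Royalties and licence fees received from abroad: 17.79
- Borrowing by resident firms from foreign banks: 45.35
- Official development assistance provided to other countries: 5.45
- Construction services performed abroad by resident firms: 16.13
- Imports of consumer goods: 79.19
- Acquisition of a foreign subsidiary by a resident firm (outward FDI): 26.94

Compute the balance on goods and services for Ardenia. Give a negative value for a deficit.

Goods: 163.07 - 130.69 - 79.19 - 33.78 + 75.41 = -5.18
Services: 17.79 - 8.53 - 12.98 + 16.13 = 12.41
Trade balance = -5.18 + 12.41 = 7.23
(Excluded from the trade balance — financial account: domestic pension funds' purchases of foreign equities 31.55, purchases of foreign government bonds by domestic residents 29.50, foreign purchases of equities on the domestic stock exchange 18.74, sale of domestic government bonds to non-residents 49.32, borrowing by resident firms from foreign banks 45.35, acquisition of a foreign subsidiary by a resident firm (outward FDI) 26.94; primary income: interest paid on external government debt 7.52, interest received on holdings of foreign bonds 16.15; secondary income: contributions paid to international organisations 5.97, personal remittances sent abroad by immigrant workers 10.16, official development assistance provided to other countries 5.45.)

7.23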